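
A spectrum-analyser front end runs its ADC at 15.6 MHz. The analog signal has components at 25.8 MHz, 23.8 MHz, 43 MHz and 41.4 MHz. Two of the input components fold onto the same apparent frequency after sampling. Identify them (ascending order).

25.8 MHz, 41.4 MHz

fs/2 = 7.8 MHz.
25.8 MHz mod fs = 10.2 MHz.
10.2 MHz > fs/2 = 7.8 MHz, folds to fs − 10.2 MHz = 5.4 MHz.
23.8 MHz mod fs = 8.2 MHz.
8.2 MHz > fs/2 = 7.8 MHz, folds to fs − 8.2 MHz = 7.4 MHz.
43 MHz mod fs = 11.8 MHz.
11.8 MHz > fs/2 = 7.8 MHz, folds to fs − 11.8 MHz = 3.8 MHz.
41.4 MHz mod fs = 10.2 MHz.
10.2 MHz > fs/2 = 7.8 MHz, folds to fs − 10.2 MHz = 5.4 MHz.
25.8 MHz and 41.4 MHz both map to 5.4 MHz.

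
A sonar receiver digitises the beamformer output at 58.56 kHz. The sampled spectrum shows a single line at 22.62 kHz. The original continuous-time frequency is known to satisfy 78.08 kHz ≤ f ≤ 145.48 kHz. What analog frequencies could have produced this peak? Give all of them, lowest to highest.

Frequencies that alias to 22.62 kHz are k·fs ± 22.62 kHz for integer k ≥ 0.
k=0: 22.62 kHz.
k=1: 35.94 kHz, 81.18 kHz.
k=2: 94.5 kHz, 139.74 kHz.
k=3: 153.06 kHz, 198.3 kHz.
Within [78.08 kHz, 145.48 kHz]: 81.18 kHz, 94.5 kHz, 139.74 kHz.

81.18 kHz, 94.5 kHz, 139.74 kHz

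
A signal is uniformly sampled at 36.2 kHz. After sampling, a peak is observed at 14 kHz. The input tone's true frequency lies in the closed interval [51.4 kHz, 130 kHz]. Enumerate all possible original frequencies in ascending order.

Frequencies that alias to 14 kHz are k·fs ± 14 kHz for integer k ≥ 0.
k=0: 14 kHz.
k=1: 22.2 kHz, 50.2 kHz.
k=2: 58.4 kHz, 86.4 kHz.
k=3: 94.6 kHz, 122.6 kHz.
k=4: 130.8 kHz, 158.8 kHz.
Within [51.4 kHz, 130 kHz]: 58.4 kHz, 86.4 kHz, 94.6 kHz, 122.6 kHz.

58.4 kHz, 86.4 kHz, 94.6 kHz, 122.6 kHz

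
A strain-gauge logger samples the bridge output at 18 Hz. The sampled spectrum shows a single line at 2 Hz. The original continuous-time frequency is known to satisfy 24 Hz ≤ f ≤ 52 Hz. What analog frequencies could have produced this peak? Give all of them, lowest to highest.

34 Hz, 38 Hz, 52 Hz

Frequencies that alias to 2 Hz are k·fs ± 2 Hz for integer k ≥ 0.
k=0: 2 Hz.
k=1: 16 Hz, 20 Hz.
k=2: 34 Hz, 38 Hz.
k=3: 52 Hz, 56 Hz.
k=4: 70 Hz, 74 Hz.
Within [24 Hz, 52 Hz]: 34 Hz, 38 Hz, 52 Hz.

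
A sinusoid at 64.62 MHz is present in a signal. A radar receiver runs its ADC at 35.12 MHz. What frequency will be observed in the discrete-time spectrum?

5.62 MHz

64.62 MHz mod fs = 29.5 MHz.
29.5 MHz > fs/2 = 17.56 MHz, folds to fs − 29.5 MHz = 5.62 MHz.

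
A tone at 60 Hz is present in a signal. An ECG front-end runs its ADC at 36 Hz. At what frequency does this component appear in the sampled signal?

12 Hz

60 Hz mod fs = 24 Hz.
24 Hz > fs/2 = 18 Hz, folds to fs − 24 Hz = 12 Hz.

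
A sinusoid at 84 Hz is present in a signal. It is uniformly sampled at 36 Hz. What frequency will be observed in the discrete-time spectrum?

84 Hz mod fs = 12 Hz.
12 Hz ≤ fs/2 = 18 Hz, appears at 12 Hz.

12 Hz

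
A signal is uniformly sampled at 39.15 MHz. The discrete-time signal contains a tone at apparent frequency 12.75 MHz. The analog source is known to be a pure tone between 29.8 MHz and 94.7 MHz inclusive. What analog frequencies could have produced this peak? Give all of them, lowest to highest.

Frequencies that alias to 12.75 MHz are k·fs ± 12.75 MHz for integer k ≥ 0.
k=0: 12.75 MHz.
k=1: 26.4 MHz, 51.9 MHz.
k=2: 65.55 MHz, 91.05 MHz.
k=3: 104.7 MHz, 130.2 MHz.
Within [29.8 MHz, 94.7 MHz]: 51.9 MHz, 65.55 MHz, 91.05 MHz.

51.9 MHz, 65.55 MHz, 91.05 MHz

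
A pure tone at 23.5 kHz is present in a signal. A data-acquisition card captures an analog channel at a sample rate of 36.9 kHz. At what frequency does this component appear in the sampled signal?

13.4 kHz

23.5 kHz > fs/2 = 18.45 kHz, folds to fs − 23.5 kHz = 13.4 kHz.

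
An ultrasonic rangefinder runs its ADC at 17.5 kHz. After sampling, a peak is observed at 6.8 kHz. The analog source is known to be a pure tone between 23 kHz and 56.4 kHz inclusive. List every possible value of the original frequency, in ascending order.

24.3 kHz, 28.2 kHz, 41.8 kHz, 45.7 kHz

Frequencies that alias to 6.8 kHz are k·fs ± 6.8 kHz for integer k ≥ 0.
k=0: 6.8 kHz.
k=1: 10.7 kHz, 24.3 kHz.
k=2: 28.2 kHz, 41.8 kHz.
k=3: 45.7 kHz, 59.3 kHz.
k=4: 63.2 kHz, 76.8 kHz.
Within [23 kHz, 56.4 kHz]: 24.3 kHz, 28.2 kHz, 41.8 kHz, 45.7 kHz.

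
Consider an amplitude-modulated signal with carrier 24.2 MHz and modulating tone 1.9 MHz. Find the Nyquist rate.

AM sidebands sit at fc ± fm = 22.3 MHz and 26.1 MHz.
Highest-frequency component: 26.1 MHz.
Nyquist rate = 2 × 26.1 MHz = 52.2 MHz.

52.2 MHz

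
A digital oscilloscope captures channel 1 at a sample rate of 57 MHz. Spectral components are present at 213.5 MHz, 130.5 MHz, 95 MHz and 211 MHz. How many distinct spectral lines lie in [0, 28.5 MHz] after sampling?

fs/2 = 28.5 MHz.
213.5 MHz mod fs = 42.5 MHz.
42.5 MHz > fs/2 = 28.5 MHz, folds to fs − 42.5 MHz = 14.5 MHz.
130.5 MHz mod fs = 16.5 MHz.
16.5 MHz ≤ fs/2 = 28.5 MHz, appears at 16.5 MHz.
95 MHz mod fs = 38 MHz.
38 MHz > fs/2 = 28.5 MHz, folds to fs − 38 MHz = 19 MHz.
211 MHz mod fs = 40 MHz.
40 MHz > fs/2 = 28.5 MHz, folds to fs − 40 MHz = 17 MHz.
Distinct values: {14.5 MHz, 16.5 MHz, 17 MHz, 19 MHz} → 4.

4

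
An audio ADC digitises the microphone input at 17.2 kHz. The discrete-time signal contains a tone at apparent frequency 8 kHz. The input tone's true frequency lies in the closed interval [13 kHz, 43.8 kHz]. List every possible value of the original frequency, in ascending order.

Frequencies that alias to 8 kHz are k·fs ± 8 kHz for integer k ≥ 0.
k=0: 8 kHz.
k=1: 9.2 kHz, 25.2 kHz.
k=2: 26.4 kHz, 42.4 kHz.
k=3: 43.6 kHz, 59.6 kHz.
k=4: 60.8 kHz, 76.8 kHz.
Within [13 kHz, 43.8 kHz]: 25.2 kHz, 26.4 kHz, 42.4 kHz, 43.6 kHz.

25.2 kHz, 26.4 kHz, 42.4 kHz, 43.6 kHz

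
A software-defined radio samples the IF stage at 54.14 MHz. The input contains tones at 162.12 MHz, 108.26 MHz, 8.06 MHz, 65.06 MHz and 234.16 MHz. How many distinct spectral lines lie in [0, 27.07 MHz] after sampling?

fs/2 = 27.07 MHz.
162.12 MHz mod fs = 53.84 MHz.
53.84 MHz > fs/2 = 27.07 MHz, folds to fs − 53.84 MHz = 0.3 MHz.
108.26 MHz mod fs = 54.12 MHz.
54.12 MHz > fs/2 = 27.07 MHz, folds to fs − 54.12 MHz = 0.02 MHz.
8.06 MHz ≤ fs/2 = 27.07 MHz, passes unchanged.
65.06 MHz mod fs = 10.92 MHz.
10.92 MHz ≤ fs/2 = 27.07 MHz, appears at 10.92 MHz.
234.16 MHz mod fs = 17.6 MHz.
17.6 MHz ≤ fs/2 = 27.07 MHz, appears at 17.6 MHz.
Distinct values: {0.02 MHz, 0.3 MHz, 8.06 MHz, 10.92 MHz, 17.6 MHz} → 5.

5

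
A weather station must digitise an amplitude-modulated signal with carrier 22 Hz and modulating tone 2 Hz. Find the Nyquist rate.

48 Hz

AM sidebands sit at fc ± fm = 20 Hz and 24 Hz.
Highest-frequency component: 24 Hz.
Nyquist rate = 2 × 24 Hz = 48 Hz.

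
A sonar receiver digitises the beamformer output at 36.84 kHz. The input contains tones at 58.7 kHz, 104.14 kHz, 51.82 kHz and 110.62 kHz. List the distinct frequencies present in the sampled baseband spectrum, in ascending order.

fs/2 = 18.42 kHz.
58.7 kHz mod fs = 21.86 kHz.
21.86 kHz > fs/2 = 18.42 kHz, folds to fs − 21.86 kHz = 14.98 kHz.
104.14 kHz mod fs = 30.46 kHz.
30.46 kHz > fs/2 = 18.42 kHz, folds to fs − 30.46 kHz = 6.38 kHz.
51.82 kHz mod fs = 14.98 kHz.
14.98 kHz ≤ fs/2 = 18.42 kHz, appears at 14.98 kHz.
110.62 kHz mod fs = 0.1 kHz.
0.1 kHz ≤ fs/2 = 18.42 kHz, appears at 0.1 kHz.
Distinct values: {0.1 kHz, 6.38 kHz, 14.98 kHz}.

0.1 kHz, 6.38 kHz, 14.98 kHz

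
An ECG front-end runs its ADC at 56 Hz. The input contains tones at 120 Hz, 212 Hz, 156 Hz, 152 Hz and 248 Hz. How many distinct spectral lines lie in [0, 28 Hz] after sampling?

4

fs/2 = 28 Hz.
120 Hz mod fs = 8 Hz.
8 Hz ≤ fs/2 = 28 Hz, appears at 8 Hz.
212 Hz mod fs = 44 Hz.
44 Hz > fs/2 = 28 Hz, folds to fs − 44 Hz = 12 Hz.
156 Hz mod fs = 44 Hz.
44 Hz > fs/2 = 28 Hz, folds to fs − 44 Hz = 12 Hz.
152 Hz mod fs = 40 Hz.
40 Hz > fs/2 = 28 Hz, folds to fs − 40 Hz = 16 Hz.
248 Hz mod fs = 24 Hz.
24 Hz ≤ fs/2 = 28 Hz, appears at 24 Hz.
Distinct values: {8 Hz, 12 Hz, 16 Hz, 24 Hz} → 4.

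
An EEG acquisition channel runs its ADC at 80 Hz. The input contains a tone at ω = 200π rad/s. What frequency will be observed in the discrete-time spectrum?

20 Hz

ω = 200π rad/s → f = ω/(2π) = 100 Hz.
100 Hz mod fs = 20 Hz.
20 Hz ≤ fs/2 = 40 Hz, appears at 20 Hz.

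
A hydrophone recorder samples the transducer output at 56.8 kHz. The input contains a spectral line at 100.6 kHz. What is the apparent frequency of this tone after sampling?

13 kHz

100.6 kHz mod fs = 43.8 kHz.
43.8 kHz > fs/2 = 28.4 kHz, folds to fs − 43.8 kHz = 13 kHz.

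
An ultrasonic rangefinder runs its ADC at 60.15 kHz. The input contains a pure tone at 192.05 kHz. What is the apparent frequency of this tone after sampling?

192.05 kHz mod fs = 11.6 kHz.
11.6 kHz ≤ fs/2 = 30.075 kHz, appears at 11.6 kHz.

11.6 kHz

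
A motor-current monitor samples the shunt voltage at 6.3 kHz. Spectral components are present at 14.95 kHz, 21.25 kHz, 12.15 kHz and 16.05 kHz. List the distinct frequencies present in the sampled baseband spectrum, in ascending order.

0.45 kHz, 2.35 kHz, 2.85 kHz

fs/2 = 3.15 kHz.
14.95 kHz mod fs = 2.35 kHz.
2.35 kHz ≤ fs/2 = 3.15 kHz, appears at 2.35 kHz.
21.25 kHz mod fs = 2.35 kHz.
2.35 kHz ≤ fs/2 = 3.15 kHz, appears at 2.35 kHz.
12.15 kHz mod fs = 5.85 kHz.
5.85 kHz > fs/2 = 3.15 kHz, folds to fs − 5.85 kHz = 0.45 kHz.
16.05 kHz mod fs = 3.45 kHz.
3.45 kHz > fs/2 = 3.15 kHz, folds to fs − 3.45 kHz = 2.85 kHz.
Distinct values: {0.45 kHz, 2.35 kHz, 2.85 kHz}.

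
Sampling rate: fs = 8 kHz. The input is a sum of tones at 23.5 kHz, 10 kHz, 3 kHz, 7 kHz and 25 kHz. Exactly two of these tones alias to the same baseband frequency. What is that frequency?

fs/2 = 4 kHz.
23.5 kHz mod fs = 7.5 kHz.
7.5 kHz > fs/2 = 4 kHz, folds to fs − 7.5 kHz = 0.5 kHz.
10 kHz mod fs = 2 kHz.
2 kHz ≤ fs/2 = 4 kHz, appears at 2 kHz.
3 kHz ≤ fs/2 = 4 kHz, passes unchanged.
7 kHz > fs/2 = 4 kHz, folds to fs − 7 kHz = 1 kHz.
25 kHz mod fs = 1 kHz.
1 kHz ≤ fs/2 = 4 kHz, appears at 1 kHz.
7 kHz and 25 kHz both map to 1 kHz.

1 kHz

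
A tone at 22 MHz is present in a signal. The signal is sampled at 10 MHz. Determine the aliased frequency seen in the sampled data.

22 MHz mod fs = 2 MHz.
2 MHz ≤ fs/2 = 5 MHz, appears at 2 MHz.

2 MHz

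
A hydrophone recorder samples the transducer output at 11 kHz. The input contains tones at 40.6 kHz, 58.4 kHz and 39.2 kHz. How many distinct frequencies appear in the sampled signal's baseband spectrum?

fs/2 = 5.5 kHz.
40.6 kHz mod fs = 7.6 kHz.
7.6 kHz > fs/2 = 5.5 kHz, folds to fs − 7.6 kHz = 3.4 kHz.
58.4 kHz mod fs = 3.4 kHz.
3.4 kHz ≤ fs/2 = 5.5 kHz, appears at 3.4 kHz.
39.2 kHz mod fs = 6.2 kHz.
6.2 kHz > fs/2 = 5.5 kHz, folds to fs − 6.2 kHz = 4.8 kHz.
Distinct values: {3.4 kHz, 4.8 kHz} → 2.

2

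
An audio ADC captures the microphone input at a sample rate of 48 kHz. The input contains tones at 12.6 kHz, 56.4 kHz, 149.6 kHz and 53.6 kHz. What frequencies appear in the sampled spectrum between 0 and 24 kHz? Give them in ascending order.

fs/2 = 24 kHz.
12.6 kHz ≤ fs/2 = 24 kHz, passes unchanged.
56.4 kHz mod fs = 8.4 kHz.
8.4 kHz ≤ fs/2 = 24 kHz, appears at 8.4 kHz.
149.6 kHz mod fs = 5.6 kHz.
5.6 kHz ≤ fs/2 = 24 kHz, appears at 5.6 kHz.
53.6 kHz mod fs = 5.6 kHz.
5.6 kHz ≤ fs/2 = 24 kHz, appears at 5.6 kHz.
Distinct values: {5.6 kHz, 8.4 kHz, 12.6 kHz}.

5.6 kHz, 8.4 kHz, 12.6 kHz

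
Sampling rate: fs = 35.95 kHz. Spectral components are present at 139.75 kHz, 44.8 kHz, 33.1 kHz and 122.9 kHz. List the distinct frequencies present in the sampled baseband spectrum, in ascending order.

2.85 kHz, 4.05 kHz, 8.85 kHz, 15.05 kHz

fs/2 = 17.975 kHz.
139.75 kHz mod fs = 31.9 kHz.
31.9 kHz > fs/2 = 17.975 kHz, folds to fs − 31.9 kHz = 4.05 kHz.
44.8 kHz mod fs = 8.85 kHz.
8.85 kHz ≤ fs/2 = 17.975 kHz, appears at 8.85 kHz.
33.1 kHz > fs/2 = 17.975 kHz, folds to fs − 33.1 kHz = 2.85 kHz.
122.9 kHz mod fs = 15.05 kHz.
15.05 kHz ≤ fs/2 = 17.975 kHz, appears at 15.05 kHz.
Distinct values: {2.85 kHz, 4.05 kHz, 8.85 kHz, 15.05 kHz}.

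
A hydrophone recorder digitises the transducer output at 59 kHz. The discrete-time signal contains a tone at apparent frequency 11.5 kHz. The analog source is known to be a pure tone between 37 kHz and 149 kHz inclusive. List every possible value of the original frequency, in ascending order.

47.5 kHz, 70.5 kHz, 106.5 kHz, 129.5 kHz

Frequencies that alias to 11.5 kHz are k·fs ± 11.5 kHz for integer k ≥ 0.
k=0: 11.5 kHz.
k=1: 47.5 kHz, 70.5 kHz.
k=2: 106.5 kHz, 129.5 kHz.
k=3: 165.5 kHz, 188.5 kHz.
Within [37 kHz, 149 kHz]: 47.5 kHz, 70.5 kHz, 106.5 kHz, 129.5 kHz.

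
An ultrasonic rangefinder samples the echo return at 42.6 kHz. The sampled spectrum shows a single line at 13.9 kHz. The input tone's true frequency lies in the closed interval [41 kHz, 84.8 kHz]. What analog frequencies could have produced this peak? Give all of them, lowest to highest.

56.5 kHz, 71.3 kHz

Frequencies that alias to 13.9 kHz are k·fs ± 13.9 kHz for integer k ≥ 0.
k=0: 13.9 kHz.
k=1: 28.7 kHz, 56.5 kHz.
k=2: 71.3 kHz, 99.1 kHz.
k=3: 113.9 kHz, 141.7 kHz.
Within [41 kHz, 84.8 kHz]: 56.5 kHz, 71.3 kHz.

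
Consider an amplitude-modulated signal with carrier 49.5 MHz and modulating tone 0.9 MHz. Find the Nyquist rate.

100.8 MHz

AM sidebands sit at fc ± fm = 48.6 MHz and 50.4 MHz.
Highest-frequency component: 50.4 MHz.
Nyquist rate = 2 × 50.4 MHz = 100.8 MHz.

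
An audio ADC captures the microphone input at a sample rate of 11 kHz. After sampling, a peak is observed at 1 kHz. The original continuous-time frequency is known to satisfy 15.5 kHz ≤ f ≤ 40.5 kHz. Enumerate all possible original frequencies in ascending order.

21 kHz, 23 kHz, 32 kHz, 34 kHz

Frequencies that alias to 1 kHz are k·fs ± 1 kHz for integer k ≥ 0.
k=0: 1 kHz.
k=1: 10 kHz, 12 kHz.
k=2: 21 kHz, 23 kHz.
k=3: 32 kHz, 34 kHz.
k=4: 43 kHz, 45 kHz.
Within [15.5 kHz, 40.5 kHz]: 21 kHz, 23 kHz, 32 kHz, 34 kHz.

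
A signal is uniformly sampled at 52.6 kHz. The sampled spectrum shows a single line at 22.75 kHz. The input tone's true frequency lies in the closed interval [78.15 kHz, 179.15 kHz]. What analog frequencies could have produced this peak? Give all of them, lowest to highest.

82.45 kHz, 127.95 kHz, 135.05 kHz

Frequencies that alias to 22.75 kHz are k·fs ± 22.75 kHz for integer k ≥ 0.
k=0: 22.75 kHz.
k=1: 29.85 kHz, 75.35 kHz.
k=2: 82.45 kHz, 127.95 kHz.
k=3: 135.05 kHz, 180.55 kHz.
k=4: 187.65 kHz, 233.15 kHz.
Within [78.15 kHz, 179.15 kHz]: 82.45 kHz, 127.95 kHz, 135.05 kHz.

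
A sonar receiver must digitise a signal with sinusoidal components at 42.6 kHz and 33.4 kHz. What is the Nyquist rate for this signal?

Highest-frequency component: 42.6 kHz.
Nyquist rate = 2 × 42.6 kHz = 85.2 kHz.

85.2 kHz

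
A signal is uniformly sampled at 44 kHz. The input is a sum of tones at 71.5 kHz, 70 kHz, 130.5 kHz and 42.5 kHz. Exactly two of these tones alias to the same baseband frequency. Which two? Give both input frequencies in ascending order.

42.5 kHz, 130.5 kHz

fs/2 = 22 kHz.
71.5 kHz mod fs = 27.5 kHz.
27.5 kHz > fs/2 = 22 kHz, folds to fs − 27.5 kHz = 16.5 kHz.
70 kHz mod fs = 26 kHz.
26 kHz > fs/2 = 22 kHz, folds to fs − 26 kHz = 18 kHz.
130.5 kHz mod fs = 42.5 kHz.
42.5 kHz > fs/2 = 22 kHz, folds to fs − 42.5 kHz = 1.5 kHz.
42.5 kHz > fs/2 = 22 kHz, folds to fs − 42.5 kHz = 1.5 kHz.
42.5 kHz and 130.5 kHz both map to 1.5 kHz.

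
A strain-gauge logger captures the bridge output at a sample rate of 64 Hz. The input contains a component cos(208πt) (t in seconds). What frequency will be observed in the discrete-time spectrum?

ω = 208π rad/s → f = ω/(2π) = 104 Hz.
104 Hz mod fs = 40 Hz.
40 Hz > fs/2 = 32 Hz, folds to fs − 40 Hz = 24 Hz.

24 Hz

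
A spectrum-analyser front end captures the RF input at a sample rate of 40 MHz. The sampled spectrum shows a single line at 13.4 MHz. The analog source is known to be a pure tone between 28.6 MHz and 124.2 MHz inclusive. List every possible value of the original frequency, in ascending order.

Frequencies that alias to 13.4 MHz are k·fs ± 13.4 MHz for integer k ≥ 0.
k=0: 13.4 MHz.
k=1: 26.6 MHz, 53.4 MHz.
k=2: 66.6 MHz, 93.4 MHz.
k=3: 106.6 MHz, 133.4 MHz.
k=4: 146.6 MHz, 173.4 MHz.
Within [28.6 MHz, 124.2 MHz]: 53.4 MHz, 66.6 MHz, 93.4 MHz, 106.6 MHz.

53.4 MHz, 66.6 MHz, 93.4 MHz, 106.6 MHz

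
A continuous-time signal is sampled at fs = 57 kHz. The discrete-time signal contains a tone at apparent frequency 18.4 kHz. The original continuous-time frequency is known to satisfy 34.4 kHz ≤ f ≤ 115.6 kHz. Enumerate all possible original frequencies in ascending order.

38.6 kHz, 75.4 kHz, 95.6 kHz

Frequencies that alias to 18.4 kHz are k·fs ± 18.4 kHz for integer k ≥ 0.
k=0: 18.4 kHz.
k=1: 38.6 kHz, 75.4 kHz.
k=2: 95.6 kHz, 132.4 kHz.
k=3: 152.6 kHz, 189.4 kHz.
Within [34.4 kHz, 115.6 kHz]: 38.6 kHz, 75.4 kHz, 95.6 kHz.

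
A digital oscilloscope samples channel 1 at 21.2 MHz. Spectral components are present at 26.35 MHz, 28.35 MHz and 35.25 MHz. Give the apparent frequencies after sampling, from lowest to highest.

fs/2 = 10.6 MHz.
26.35 MHz mod fs = 5.15 MHz.
5.15 MHz ≤ fs/2 = 10.6 MHz, appears at 5.15 MHz.
28.35 MHz mod fs = 7.15 MHz.
7.15 MHz ≤ fs/2 = 10.6 MHz, appears at 7.15 MHz.
35.25 MHz mod fs = 14.05 MHz.
14.05 MHz > fs/2 = 10.6 MHz, folds to fs − 14.05 MHz = 7.15 MHz.
Distinct values: {5.15 MHz, 7.15 MHz}.

5.15 MHz, 7.15 MHz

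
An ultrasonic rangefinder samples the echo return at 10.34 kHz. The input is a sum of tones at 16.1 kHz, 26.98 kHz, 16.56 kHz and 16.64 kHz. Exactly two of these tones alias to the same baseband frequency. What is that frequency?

4.04 kHz

fs/2 = 5.17 kHz.
16.1 kHz mod fs = 5.76 kHz.
5.76 kHz > fs/2 = 5.17 kHz, folds to fs − 5.76 kHz = 4.58 kHz.
26.98 kHz mod fs = 6.3 kHz.
6.3 kHz > fs/2 = 5.17 kHz, folds to fs − 6.3 kHz = 4.04 kHz.
16.56 kHz mod fs = 6.22 kHz.
6.22 kHz > fs/2 = 5.17 kHz, folds to fs − 6.22 kHz = 4.12 kHz.
16.64 kHz mod fs = 6.3 kHz.
6.3 kHz > fs/2 = 5.17 kHz, folds to fs − 6.3 kHz = 4.04 kHz.
16.64 kHz and 26.98 kHz both map to 4.04 kHz.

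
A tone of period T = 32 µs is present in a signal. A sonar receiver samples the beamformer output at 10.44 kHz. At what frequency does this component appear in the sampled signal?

T = 32 µs → f = 1/T = 31.25 kHz.
31.25 kHz mod fs = 10.37 kHz.
10.37 kHz > fs/2 = 5.22 kHz, folds to fs − 10.37 kHz = 0.07 kHz.

0.07 kHz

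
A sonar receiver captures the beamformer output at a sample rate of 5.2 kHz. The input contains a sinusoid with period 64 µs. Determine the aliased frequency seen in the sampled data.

T = 64 µs → f = 1/T = 15.625 kHz.
15.625 kHz mod fs = 0.025 kHz.
0.025 kHz ≤ fs/2 = 2.6 kHz, appears at 0.025 kHz.

0.025 kHz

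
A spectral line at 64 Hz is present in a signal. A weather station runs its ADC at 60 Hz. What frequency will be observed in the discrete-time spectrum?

64 Hz mod fs = 4 Hz.
4 Hz ≤ fs/2 = 30 Hz, appears at 4 Hz.

4 Hz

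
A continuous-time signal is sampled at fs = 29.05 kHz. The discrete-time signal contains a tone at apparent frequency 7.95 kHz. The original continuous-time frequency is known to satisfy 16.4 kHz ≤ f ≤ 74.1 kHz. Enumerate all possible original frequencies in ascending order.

21.1 kHz, 37 kHz, 50.15 kHz, 66.05 kHz

Frequencies that alias to 7.95 kHz are k·fs ± 7.95 kHz for integer k ≥ 0.
k=0: 7.95 kHz.
k=1: 21.1 kHz, 37 kHz.
k=2: 50.15 kHz, 66.05 kHz.
k=3: 79.2 kHz, 95.1 kHz.
Within [16.4 kHz, 74.1 kHz]: 21.1 kHz, 37 kHz, 50.15 kHz, 66.05 kHz.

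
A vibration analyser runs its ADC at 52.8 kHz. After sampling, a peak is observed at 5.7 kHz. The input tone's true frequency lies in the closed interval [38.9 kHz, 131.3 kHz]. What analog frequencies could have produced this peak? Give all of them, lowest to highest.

47.1 kHz, 58.5 kHz, 99.9 kHz, 111.3 kHz

Frequencies that alias to 5.7 kHz are k·fs ± 5.7 kHz for integer k ≥ 0.
k=0: 5.7 kHz.
k=1: 47.1 kHz, 58.5 kHz.
k=2: 99.9 kHz, 111.3 kHz.
k=3: 152.7 kHz, 164.1 kHz.
Within [38.9 kHz, 131.3 kHz]: 47.1 kHz, 58.5 kHz, 99.9 kHz, 111.3 kHz.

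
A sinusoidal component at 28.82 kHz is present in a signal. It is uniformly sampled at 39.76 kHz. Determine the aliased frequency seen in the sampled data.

10.94 kHz

28.82 kHz > fs/2 = 19.88 kHz, folds to fs − 28.82 kHz = 10.94 kHz.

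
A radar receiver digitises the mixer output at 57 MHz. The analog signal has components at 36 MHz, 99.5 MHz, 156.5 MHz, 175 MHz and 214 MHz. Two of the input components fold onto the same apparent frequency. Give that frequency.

fs/2 = 28.5 MHz.
36 MHz > fs/2 = 28.5 MHz, folds to fs − 36 MHz = 21 MHz.
99.5 MHz mod fs = 42.5 MHz.
42.5 MHz > fs/2 = 28.5 MHz, folds to fs − 42.5 MHz = 14.5 MHz.
156.5 MHz mod fs = 42.5 MHz.
42.5 MHz > fs/2 = 28.5 MHz, folds to fs − 42.5 MHz = 14.5 MHz.
175 MHz mod fs = 4 MHz.
4 MHz ≤ fs/2 = 28.5 MHz, appears at 4 MHz.
214 MHz mod fs = 43 MHz.
43 MHz > fs/2 = 28.5 MHz, folds to fs − 43 MHz = 14 MHz.
99.5 MHz and 156.5 MHz both map to 14.5 MHz.

14.5 MHz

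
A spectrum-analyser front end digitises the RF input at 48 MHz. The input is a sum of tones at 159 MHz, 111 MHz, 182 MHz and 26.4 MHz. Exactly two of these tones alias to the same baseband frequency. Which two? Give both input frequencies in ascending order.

111 MHz, 159 MHz

fs/2 = 24 MHz.
159 MHz mod fs = 15 MHz.
15 MHz ≤ fs/2 = 24 MHz, appears at 15 MHz.
111 MHz mod fs = 15 MHz.
15 MHz ≤ fs/2 = 24 MHz, appears at 15 MHz.
182 MHz mod fs = 38 MHz.
38 MHz > fs/2 = 24 MHz, folds to fs − 38 MHz = 10 MHz.
26.4 MHz > fs/2 = 24 MHz, folds to fs − 26.4 MHz = 21.6 MHz.
111 MHz and 159 MHz both map to 15 MHz.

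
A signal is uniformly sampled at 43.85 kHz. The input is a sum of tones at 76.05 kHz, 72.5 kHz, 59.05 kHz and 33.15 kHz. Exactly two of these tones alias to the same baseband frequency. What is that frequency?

fs/2 = 21.925 kHz.
76.05 kHz mod fs = 32.2 kHz.
32.2 kHz > fs/2 = 21.925 kHz, folds to fs − 32.2 kHz = 11.65 kHz.
72.5 kHz mod fs = 28.65 kHz.
28.65 kHz > fs/2 = 21.925 kHz, folds to fs − 28.65 kHz = 15.2 kHz.
59.05 kHz mod fs = 15.2 kHz.
15.2 kHz ≤ fs/2 = 21.925 kHz, appears at 15.2 kHz.
33.15 kHz > fs/2 = 21.925 kHz, folds to fs − 33.15 kHz = 10.7 kHz.
59.05 kHz and 72.5 kHz both map to 15.2 kHz.

15.2 kHz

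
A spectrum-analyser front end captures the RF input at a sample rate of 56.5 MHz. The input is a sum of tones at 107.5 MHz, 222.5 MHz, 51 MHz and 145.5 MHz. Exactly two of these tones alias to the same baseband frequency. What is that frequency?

fs/2 = 28.25 MHz.
107.5 MHz mod fs = 51 MHz.
51 MHz > fs/2 = 28.25 MHz, folds to fs − 51 MHz = 5.5 MHz.
222.5 MHz mod fs = 53 MHz.
53 MHz > fs/2 = 28.25 MHz, folds to fs − 53 MHz = 3.5 MHz.
51 MHz > fs/2 = 28.25 MHz, folds to fs − 51 MHz = 5.5 MHz.
145.5 MHz mod fs = 32.5 MHz.
32.5 MHz > fs/2 = 28.25 MHz, folds to fs − 32.5 MHz = 24 MHz.
51 MHz and 107.5 MHz both map to 5.5 MHz.

5.5 MHz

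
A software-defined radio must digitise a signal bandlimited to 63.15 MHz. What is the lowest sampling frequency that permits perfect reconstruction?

Nyquist rate = 2 × 63.15 MHz = 126.3 MHz.

126.3 MHz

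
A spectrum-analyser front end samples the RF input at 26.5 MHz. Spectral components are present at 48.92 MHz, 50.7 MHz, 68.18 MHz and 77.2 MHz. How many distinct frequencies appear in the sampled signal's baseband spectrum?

3

fs/2 = 13.25 MHz.
48.92 MHz mod fs = 22.42 MHz.
22.42 MHz > fs/2 = 13.25 MHz, folds to fs − 22.42 MHz = 4.08 MHz.
50.7 MHz mod fs = 24.2 MHz.
24.2 MHz > fs/2 = 13.25 MHz, folds to fs − 24.2 MHz = 2.3 MHz.
68.18 MHz mod fs = 15.18 MHz.
15.18 MHz > fs/2 = 13.25 MHz, folds to fs − 15.18 MHz = 11.32 MHz.
77.2 MHz mod fs = 24.2 MHz.
24.2 MHz > fs/2 = 13.25 MHz, folds to fs − 24.2 MHz = 2.3 MHz.
Distinct values: {2.3 MHz, 4.08 MHz, 11.32 MHz} → 3.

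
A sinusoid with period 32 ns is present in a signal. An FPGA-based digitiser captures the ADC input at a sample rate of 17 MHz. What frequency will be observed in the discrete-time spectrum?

T = 32 ns → f = 1/T = 31.25 MHz.
31.25 MHz mod fs = 14.25 MHz.
14.25 MHz > fs/2 = 8.5 MHz, folds to fs − 14.25 MHz = 2.75 MHz.

2.75 MHz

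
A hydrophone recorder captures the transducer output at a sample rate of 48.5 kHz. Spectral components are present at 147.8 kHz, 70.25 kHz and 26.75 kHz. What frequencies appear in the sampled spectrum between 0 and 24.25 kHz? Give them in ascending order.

2.3 kHz, 21.75 kHz

fs/2 = 24.25 kHz.
147.8 kHz mod fs = 2.3 kHz.
2.3 kHz ≤ fs/2 = 24.25 kHz, appears at 2.3 kHz.
70.25 kHz mod fs = 21.75 kHz.
21.75 kHz ≤ fs/2 = 24.25 kHz, appears at 21.75 kHz.
26.75 kHz > fs/2 = 24.25 kHz, folds to fs − 26.75 kHz = 21.75 kHz.
Distinct values: {2.3 kHz, 21.75 kHz}.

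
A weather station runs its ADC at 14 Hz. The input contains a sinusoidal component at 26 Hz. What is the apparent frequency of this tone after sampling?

26 Hz mod fs = 12 Hz.
12 Hz > fs/2 = 7 Hz, folds to fs − 12 Hz = 2 Hz.

2 Hz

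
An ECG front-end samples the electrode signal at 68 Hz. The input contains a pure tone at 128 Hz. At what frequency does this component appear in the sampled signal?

8 Hz

128 Hz mod fs = 60 Hz.
60 Hz > fs/2 = 34 Hz, folds to fs − 60 Hz = 8 Hz.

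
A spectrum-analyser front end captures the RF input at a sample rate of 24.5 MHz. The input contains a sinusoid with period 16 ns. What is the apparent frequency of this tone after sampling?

T = 16 ns → f = 1/T = 62.5 MHz.
62.5 MHz mod fs = 13.5 MHz.
13.5 MHz > fs/2 = 12.25 MHz, folds to fs − 13.5 MHz = 11 MHz.

11 MHz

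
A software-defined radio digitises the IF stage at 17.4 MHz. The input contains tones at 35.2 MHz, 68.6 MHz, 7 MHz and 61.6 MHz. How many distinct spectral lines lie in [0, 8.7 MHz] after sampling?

4

fs/2 = 8.7 MHz.
35.2 MHz mod fs = 0.4 MHz.
0.4 MHz ≤ fs/2 = 8.7 MHz, appears at 0.4 MHz.
68.6 MHz mod fs = 16.4 MHz.
16.4 MHz > fs/2 = 8.7 MHz, folds to fs − 16.4 MHz = 1 MHz.
7 MHz ≤ fs/2 = 8.7 MHz, passes unchanged.
61.6 MHz mod fs = 9.4 MHz.
9.4 MHz > fs/2 = 8.7 MHz, folds to fs − 9.4 MHz = 8 MHz.
Distinct values: {0.4 MHz, 1 MHz, 7 MHz, 8 MHz} → 4.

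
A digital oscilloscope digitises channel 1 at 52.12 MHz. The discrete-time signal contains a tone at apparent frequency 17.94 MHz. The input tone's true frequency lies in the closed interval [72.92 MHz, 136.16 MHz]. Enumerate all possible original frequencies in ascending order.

86.3 MHz, 122.18 MHz

Frequencies that alias to 17.94 MHz are k·fs ± 17.94 MHz for integer k ≥ 0.
k=0: 17.94 MHz.
k=1: 34.18 MHz, 70.06 MHz.
k=2: 86.3 MHz, 122.18 MHz.
k=3: 138.42 MHz, 174.3 MHz.
Within [72.92 MHz, 136.16 MHz]: 86.3 MHz, 122.18 MHz.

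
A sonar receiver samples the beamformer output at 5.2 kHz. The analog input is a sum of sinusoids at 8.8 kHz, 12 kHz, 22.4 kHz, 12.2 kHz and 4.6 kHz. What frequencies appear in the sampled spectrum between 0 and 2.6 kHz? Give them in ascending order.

0.6 kHz, 1.6 kHz, 1.8 kHz

fs/2 = 2.6 kHz.
8.8 kHz mod fs = 3.6 kHz.
3.6 kHz > fs/2 = 2.6 kHz, folds to fs − 3.6 kHz = 1.6 kHz.
12 kHz mod fs = 1.6 kHz.
1.6 kHz ≤ fs/2 = 2.6 kHz, appears at 1.6 kHz.
22.4 kHz mod fs = 1.6 kHz.
1.6 kHz ≤ fs/2 = 2.6 kHz, appears at 1.6 kHz.
12.2 kHz mod fs = 1.8 kHz.
1.8 kHz ≤ fs/2 = 2.6 kHz, appears at 1.8 kHz.
4.6 kHz > fs/2 = 2.6 kHz, folds to fs − 4.6 kHz = 0.6 kHz.
Distinct values: {0.6 kHz, 1.6 kHz, 1.8 kHz}.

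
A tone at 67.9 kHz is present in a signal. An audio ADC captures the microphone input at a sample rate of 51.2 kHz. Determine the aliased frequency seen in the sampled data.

67.9 kHz mod fs = 16.7 kHz.
16.7 kHz ≤ fs/2 = 25.6 kHz, appears at 16.7 kHz.

16.7 kHz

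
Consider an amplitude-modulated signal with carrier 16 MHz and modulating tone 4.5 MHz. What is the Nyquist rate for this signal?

AM sidebands sit at fc ± fm = 11.5 MHz and 20.5 MHz.
Highest-frequency component: 20.5 MHz.
Nyquist rate = 2 × 20.5 MHz = 41 MHz.

41 MHz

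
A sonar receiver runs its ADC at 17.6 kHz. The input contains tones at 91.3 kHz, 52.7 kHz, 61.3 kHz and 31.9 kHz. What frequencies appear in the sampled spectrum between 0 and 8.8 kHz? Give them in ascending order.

fs/2 = 8.8 kHz.
91.3 kHz mod fs = 3.3 kHz.
3.3 kHz ≤ fs/2 = 8.8 kHz, appears at 3.3 kHz.
52.7 kHz mod fs = 17.5 kHz.
17.5 kHz > fs/2 = 8.8 kHz, folds to fs − 17.5 kHz = 0.1 kHz.
61.3 kHz mod fs = 8.5 kHz.
8.5 kHz ≤ fs/2 = 8.8 kHz, appears at 8.5 kHz.
31.9 kHz mod fs = 14.3 kHz.
14.3 kHz > fs/2 = 8.8 kHz, folds to fs − 14.3 kHz = 3.3 kHz.
Distinct values: {0.1 kHz, 3.3 kHz, 8.5 kHz}.

0.1 kHz, 3.3 kHz, 8.5 kHz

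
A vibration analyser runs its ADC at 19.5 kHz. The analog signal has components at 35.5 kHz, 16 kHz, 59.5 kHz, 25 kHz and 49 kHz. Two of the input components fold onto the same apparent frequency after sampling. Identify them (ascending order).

fs/2 = 9.75 kHz.
35.5 kHz mod fs = 16 kHz.
16 kHz > fs/2 = 9.75 kHz, folds to fs − 16 kHz = 3.5 kHz.
16 kHz > fs/2 = 9.75 kHz, folds to fs − 16 kHz = 3.5 kHz.
59.5 kHz mod fs = 1 kHz.
1 kHz ≤ fs/2 = 9.75 kHz, appears at 1 kHz.
25 kHz mod fs = 5.5 kHz.
5.5 kHz ≤ fs/2 = 9.75 kHz, appears at 5.5 kHz.
49 kHz mod fs = 10 kHz.
10 kHz > fs/2 = 9.75 kHz, folds to fs − 10 kHz = 9.5 kHz.
16 kHz and 35.5 kHz both map to 3.5 kHz.

16 kHz, 35.5 kHz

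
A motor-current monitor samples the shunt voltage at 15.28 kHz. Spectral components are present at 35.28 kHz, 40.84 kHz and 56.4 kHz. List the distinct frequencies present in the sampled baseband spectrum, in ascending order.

4.72 kHz, 5 kHz

fs/2 = 7.64 kHz.
35.28 kHz mod fs = 4.72 kHz.
4.72 kHz ≤ fs/2 = 7.64 kHz, appears at 4.72 kHz.
40.84 kHz mod fs = 10.28 kHz.
10.28 kHz > fs/2 = 7.64 kHz, folds to fs − 10.28 kHz = 5 kHz.
56.4 kHz mod fs = 10.56 kHz.
10.56 kHz > fs/2 = 7.64 kHz, folds to fs − 10.56 kHz = 4.72 kHz.
Distinct values: {4.72 kHz, 5 kHz}.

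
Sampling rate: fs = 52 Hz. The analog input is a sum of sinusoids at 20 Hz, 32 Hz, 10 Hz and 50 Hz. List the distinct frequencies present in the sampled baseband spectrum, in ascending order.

fs/2 = 26 Hz.
20 Hz ≤ fs/2 = 26 Hz, passes unchanged.
32 Hz > fs/2 = 26 Hz, folds to fs − 32 Hz = 20 Hz.
10 Hz ≤ fs/2 = 26 Hz, passes unchanged.
50 Hz > fs/2 = 26 Hz, folds to fs − 50 Hz = 2 Hz.
Distinct values: {2 Hz, 10 Hz, 20 Hz}.

2 Hz, 10 Hz, 20 Hz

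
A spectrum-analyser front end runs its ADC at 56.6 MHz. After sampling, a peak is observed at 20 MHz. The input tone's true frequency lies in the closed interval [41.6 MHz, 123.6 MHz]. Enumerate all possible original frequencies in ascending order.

Frequencies that alias to 20 MHz are k·fs ± 20 MHz for integer k ≥ 0.
k=0: 20 MHz.
k=1: 36.6 MHz, 76.6 MHz.
k=2: 93.2 MHz, 133.2 MHz.
k=3: 149.8 MHz, 189.8 MHz.
Within [41.6 MHz, 123.6 MHz]: 76.6 MHz, 93.2 MHz.

76.6 MHz, 93.2 MHz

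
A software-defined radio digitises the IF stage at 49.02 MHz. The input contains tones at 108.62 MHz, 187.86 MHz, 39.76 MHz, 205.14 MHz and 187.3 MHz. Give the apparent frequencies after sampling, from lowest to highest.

8.22 MHz, 8.78 MHz, 9.06 MHz, 9.26 MHz, 10.58 MHz

fs/2 = 24.51 MHz.
108.62 MHz mod fs = 10.58 MHz.
10.58 MHz ≤ fs/2 = 24.51 MHz, appears at 10.58 MHz.
187.86 MHz mod fs = 40.8 MHz.
40.8 MHz > fs/2 = 24.51 MHz, folds to fs − 40.8 MHz = 8.22 MHz.
39.76 MHz > fs/2 = 24.51 MHz, folds to fs − 39.76 MHz = 9.26 MHz.
205.14 MHz mod fs = 9.06 MHz.
9.06 MHz ≤ fs/2 = 24.51 MHz, appears at 9.06 MHz.
187.3 MHz mod fs = 40.24 MHz.
40.24 MHz > fs/2 = 24.51 MHz, folds to fs − 40.24 MHz = 8.78 MHz.
Distinct values: {8.22 MHz, 8.78 MHz, 9.06 MHz, 9.26 MHz, 10.58 MHz}.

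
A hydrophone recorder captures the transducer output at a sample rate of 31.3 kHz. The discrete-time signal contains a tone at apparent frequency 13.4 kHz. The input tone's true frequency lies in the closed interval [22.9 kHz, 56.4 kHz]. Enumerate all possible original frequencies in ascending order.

44.7 kHz, 49.2 kHz

Frequencies that alias to 13.4 kHz are k·fs ± 13.4 kHz for integer k ≥ 0.
k=0: 13.4 kHz.
k=1: 17.9 kHz, 44.7 kHz.
k=2: 49.2 kHz, 76 kHz.
k=3: 80.5 kHz, 107.3 kHz.
Within [22.9 kHz, 56.4 kHz]: 44.7 kHz, 49.2 kHz.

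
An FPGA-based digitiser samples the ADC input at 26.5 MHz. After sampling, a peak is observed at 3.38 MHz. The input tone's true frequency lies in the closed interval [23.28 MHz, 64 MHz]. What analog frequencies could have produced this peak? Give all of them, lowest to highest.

29.88 MHz, 49.62 MHz, 56.38 MHz

Frequencies that alias to 3.38 MHz are k·fs ± 3.38 MHz for integer k ≥ 0.
k=0: 3.38 MHz.
k=1: 23.12 MHz, 29.88 MHz.
k=2: 49.62 MHz, 56.38 MHz.
k=3: 76.12 MHz, 82.88 MHz.
Within [23.28 MHz, 64 MHz]: 29.88 MHz, 49.62 MHz, 56.38 MHz.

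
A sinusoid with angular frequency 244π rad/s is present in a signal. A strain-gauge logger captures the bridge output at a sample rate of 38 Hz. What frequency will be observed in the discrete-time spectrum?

8 Hz

ω = 244π rad/s → f = ω/(2π) = 122 Hz.
122 Hz mod fs = 8 Hz.
8 Hz ≤ fs/2 = 19 Hz, appears at 8 Hz.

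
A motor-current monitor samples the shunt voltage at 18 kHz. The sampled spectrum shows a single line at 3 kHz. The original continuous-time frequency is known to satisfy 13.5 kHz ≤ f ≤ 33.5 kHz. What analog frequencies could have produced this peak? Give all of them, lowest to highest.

Frequencies that alias to 3 kHz are k·fs ± 3 kHz for integer k ≥ 0.
k=0: 3 kHz.
k=1: 15 kHz, 21 kHz.
k=2: 33 kHz, 39 kHz.
k=3: 51 kHz, 57 kHz.
Within [13.5 kHz, 33.5 kHz]: 15 kHz, 21 kHz, 33 kHz.

15 kHz, 21 kHz, 33 kHz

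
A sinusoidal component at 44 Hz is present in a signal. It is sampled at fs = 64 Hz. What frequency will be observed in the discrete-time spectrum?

20 Hz

44 Hz > fs/2 = 32 Hz, folds to fs − 44 Hz = 20 Hz.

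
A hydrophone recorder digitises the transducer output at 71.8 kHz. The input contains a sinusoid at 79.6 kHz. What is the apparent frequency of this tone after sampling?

79.6 kHz mod fs = 7.8 kHz.
7.8 kHz ≤ fs/2 = 35.9 kHz, appears at 7.8 kHz.

7.8 kHz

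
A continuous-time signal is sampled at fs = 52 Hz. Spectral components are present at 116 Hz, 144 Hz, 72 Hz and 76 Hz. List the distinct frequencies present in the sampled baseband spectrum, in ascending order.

fs/2 = 26 Hz.
116 Hz mod fs = 12 Hz.
12 Hz ≤ fs/2 = 26 Hz, appears at 12 Hz.
144 Hz mod fs = 40 Hz.
40 Hz > fs/2 = 26 Hz, folds to fs − 40 Hz = 12 Hz.
72 Hz mod fs = 20 Hz.
20 Hz ≤ fs/2 = 26 Hz, appears at 20 Hz.
76 Hz mod fs = 24 Hz.
24 Hz ≤ fs/2 = 26 Hz, appears at 24 Hz.
Distinct values: {12 Hz, 20 Hz, 24 Hz}.

12 Hz, 20 Hz, 24 Hz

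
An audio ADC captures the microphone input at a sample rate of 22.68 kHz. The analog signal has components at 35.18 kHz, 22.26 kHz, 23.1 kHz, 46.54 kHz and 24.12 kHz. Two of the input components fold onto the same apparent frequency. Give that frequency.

fs/2 = 11.34 kHz.
35.18 kHz mod fs = 12.5 kHz.
12.5 kHz > fs/2 = 11.34 kHz, folds to fs − 12.5 kHz = 10.18 kHz.
22.26 kHz > fs/2 = 11.34 kHz, folds to fs − 22.26 kHz = 0.42 kHz.
23.1 kHz mod fs = 0.42 kHz.
0.42 kHz ≤ fs/2 = 11.34 kHz, appears at 0.42 kHz.
46.54 kHz mod fs = 1.18 kHz.
1.18 kHz ≤ fs/2 = 11.34 kHz, appears at 1.18 kHz.
24.12 kHz mod fs = 1.44 kHz.
1.44 kHz ≤ fs/2 = 11.34 kHz, appears at 1.44 kHz.
22.26 kHz and 23.1 kHz both map to 0.42 kHz.

0.42 kHz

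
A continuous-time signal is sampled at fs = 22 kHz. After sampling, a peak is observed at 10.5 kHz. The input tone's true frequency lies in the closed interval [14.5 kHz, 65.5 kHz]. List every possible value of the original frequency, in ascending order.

32.5 kHz, 33.5 kHz, 54.5 kHz, 55.5 kHz

Frequencies that alias to 10.5 kHz are k·fs ± 10.5 kHz for integer k ≥ 0.
k=0: 10.5 kHz.
k=1: 11.5 kHz, 32.5 kHz.
k=2: 33.5 kHz, 54.5 kHz.
k=3: 55.5 kHz, 76.5 kHz.
k=4: 77.5 kHz, 98.5 kHz.
Within [14.5 kHz, 65.5 kHz]: 32.5 kHz, 33.5 kHz, 54.5 kHz, 55.5 kHz.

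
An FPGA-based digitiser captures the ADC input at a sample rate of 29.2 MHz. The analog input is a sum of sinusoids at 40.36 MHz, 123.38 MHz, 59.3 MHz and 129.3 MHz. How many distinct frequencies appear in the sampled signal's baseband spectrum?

4

fs/2 = 14.6 MHz.
40.36 MHz mod fs = 11.16 MHz.
11.16 MHz ≤ fs/2 = 14.6 MHz, appears at 11.16 MHz.
123.38 MHz mod fs = 6.58 MHz.
6.58 MHz ≤ fs/2 = 14.6 MHz, appears at 6.58 MHz.
59.3 MHz mod fs = 0.9 MHz.
0.9 MHz ≤ fs/2 = 14.6 MHz, appears at 0.9 MHz.
129.3 MHz mod fs = 12.5 MHz.
12.5 MHz ≤ fs/2 = 14.6 MHz, appears at 12.5 MHz.
Distinct values: {0.9 MHz, 6.58 MHz, 11.16 MHz, 12.5 MHz} → 4.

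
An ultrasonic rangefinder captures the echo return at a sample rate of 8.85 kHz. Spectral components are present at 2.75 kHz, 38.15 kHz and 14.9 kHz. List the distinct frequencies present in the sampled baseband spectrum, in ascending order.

2.75 kHz, 2.8 kHz

fs/2 = 4.425 kHz.
2.75 kHz ≤ fs/2 = 4.425 kHz, passes unchanged.
38.15 kHz mod fs = 2.75 kHz.
2.75 kHz ≤ fs/2 = 4.425 kHz, appears at 2.75 kHz.
14.9 kHz mod fs = 6.05 kHz.
6.05 kHz > fs/2 = 4.425 kHz, folds to fs − 6.05 kHz = 2.8 kHz.
Distinct values: {2.75 kHz, 2.8 kHz}.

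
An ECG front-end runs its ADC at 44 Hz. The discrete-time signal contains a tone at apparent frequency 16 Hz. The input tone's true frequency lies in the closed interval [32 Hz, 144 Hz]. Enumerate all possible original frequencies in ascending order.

Frequencies that alias to 16 Hz are k·fs ± 16 Hz for integer k ≥ 0.
k=0: 16 Hz.
k=1: 28 Hz, 60 Hz.
k=2: 72 Hz, 104 Hz.
k=3: 116 Hz, 148 Hz.
k=4: 160 Hz, 192 Hz.
Within [32 Hz, 144 Hz]: 60 Hz, 72 Hz, 104 Hz, 116 Hz.

60 Hz, 72 Hz, 104 Hz, 116 Hz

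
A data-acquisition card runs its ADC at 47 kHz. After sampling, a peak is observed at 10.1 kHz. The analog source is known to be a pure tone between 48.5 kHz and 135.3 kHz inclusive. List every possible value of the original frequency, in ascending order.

57.1 kHz, 83.9 kHz, 104.1 kHz, 130.9 kHz

Frequencies that alias to 10.1 kHz are k·fs ± 10.1 kHz for integer k ≥ 0.
k=0: 10.1 kHz.
k=1: 36.9 kHz, 57.1 kHz.
k=2: 83.9 kHz, 104.1 kHz.
k=3: 130.9 kHz, 151.1 kHz.
k=4: 177.9 kHz, 198.1 kHz.
Within [48.5 kHz, 135.3 kHz]: 57.1 kHz, 83.9 kHz, 104.1 kHz, 130.9 kHz.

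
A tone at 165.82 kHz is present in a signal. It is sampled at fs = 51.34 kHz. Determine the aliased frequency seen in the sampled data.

11.8 kHz

165.82 kHz mod fs = 11.8 kHz.
11.8 kHz ≤ fs/2 = 25.67 kHz, appears at 11.8 kHz.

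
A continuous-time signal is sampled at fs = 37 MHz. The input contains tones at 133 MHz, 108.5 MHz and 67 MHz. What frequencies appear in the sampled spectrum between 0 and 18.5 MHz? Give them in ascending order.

2.5 MHz, 7 MHz, 15 MHz

fs/2 = 18.5 MHz.
133 MHz mod fs = 22 MHz.
22 MHz > fs/2 = 18.5 MHz, folds to fs − 22 MHz = 15 MHz.
108.5 MHz mod fs = 34.5 MHz.
34.5 MHz > fs/2 = 18.5 MHz, folds to fs − 34.5 MHz = 2.5 MHz.
67 MHz mod fs = 30 MHz.
30 MHz > fs/2 = 18.5 MHz, folds to fs − 30 MHz = 7 MHz.
Distinct values: {2.5 MHz, 7 MHz, 15 MHz}.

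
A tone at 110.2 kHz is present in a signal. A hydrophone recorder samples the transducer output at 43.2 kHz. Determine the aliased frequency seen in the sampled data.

110.2 kHz mod fs = 23.8 kHz.
23.8 kHz > fs/2 = 21.6 kHz, folds to fs − 23.8 kHz = 19.4 kHz.

19.4 kHz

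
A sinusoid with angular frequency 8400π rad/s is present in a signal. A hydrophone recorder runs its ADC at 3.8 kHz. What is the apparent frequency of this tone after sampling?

0.4 kHz

ω = 8400π rad/s → f = ω/(2π) = 4200 Hz = 4.2 kHz.
4.2 kHz mod fs = 0.4 kHz.
0.4 kHz ≤ fs/2 = 1.9 kHz, appears at 0.4 kHz.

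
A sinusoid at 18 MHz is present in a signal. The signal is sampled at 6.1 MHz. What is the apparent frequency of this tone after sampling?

0.3 MHz

18 MHz mod fs = 5.8 MHz.
5.8 MHz > fs/2 = 3.05 MHz, folds to fs − 5.8 MHz = 0.3 MHz.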